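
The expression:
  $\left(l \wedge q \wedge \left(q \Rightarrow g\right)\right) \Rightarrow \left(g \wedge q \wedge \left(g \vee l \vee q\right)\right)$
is always true.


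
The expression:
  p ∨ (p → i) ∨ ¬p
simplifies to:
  True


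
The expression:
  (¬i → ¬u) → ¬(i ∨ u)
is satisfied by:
  {i: False}


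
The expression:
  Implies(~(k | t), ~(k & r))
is always true.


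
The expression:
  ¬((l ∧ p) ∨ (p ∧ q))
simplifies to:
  (¬l ∧ ¬q) ∨ ¬p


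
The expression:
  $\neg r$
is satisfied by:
  {r: False}


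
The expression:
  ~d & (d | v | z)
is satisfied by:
  {z: True, v: True, d: False}
  {z: True, d: False, v: False}
  {v: True, d: False, z: False}


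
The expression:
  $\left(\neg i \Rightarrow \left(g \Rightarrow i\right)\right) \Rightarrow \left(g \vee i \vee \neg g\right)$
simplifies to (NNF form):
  $\text{True}$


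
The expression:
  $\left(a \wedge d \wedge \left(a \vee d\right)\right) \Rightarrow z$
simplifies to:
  $z \vee \neg a \vee \neg d$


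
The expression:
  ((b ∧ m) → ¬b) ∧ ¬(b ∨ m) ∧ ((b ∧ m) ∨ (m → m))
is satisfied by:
  {b: False, m: False}


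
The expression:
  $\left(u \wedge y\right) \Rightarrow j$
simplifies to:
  $j \vee \neg u \vee \neg y$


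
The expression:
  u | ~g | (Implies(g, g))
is always true.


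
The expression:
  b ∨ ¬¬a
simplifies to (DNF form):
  a ∨ b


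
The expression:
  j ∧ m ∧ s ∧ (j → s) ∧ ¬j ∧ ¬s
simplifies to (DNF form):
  False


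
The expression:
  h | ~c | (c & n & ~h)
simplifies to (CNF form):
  h | n | ~c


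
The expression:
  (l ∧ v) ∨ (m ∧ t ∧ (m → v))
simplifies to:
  v ∧ (l ∨ m) ∧ (l ∨ t)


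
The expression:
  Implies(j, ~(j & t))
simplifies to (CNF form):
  ~j | ~t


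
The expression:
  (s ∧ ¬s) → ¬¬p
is always true.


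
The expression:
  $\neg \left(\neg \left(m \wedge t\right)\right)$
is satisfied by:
  {t: True, m: True}


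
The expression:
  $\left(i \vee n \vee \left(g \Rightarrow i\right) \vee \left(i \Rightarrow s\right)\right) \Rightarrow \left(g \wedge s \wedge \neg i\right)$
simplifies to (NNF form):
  $g \wedge s \wedge \neg i$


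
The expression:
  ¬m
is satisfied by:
  {m: False}


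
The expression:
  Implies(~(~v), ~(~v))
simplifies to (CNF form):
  True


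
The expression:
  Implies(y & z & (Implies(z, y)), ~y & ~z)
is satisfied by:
  {z: False, y: False}
  {y: True, z: False}
  {z: True, y: False}


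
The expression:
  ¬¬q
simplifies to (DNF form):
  q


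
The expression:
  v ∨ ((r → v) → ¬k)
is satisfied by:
  {r: True, v: True, k: False}
  {r: True, k: False, v: False}
  {v: True, k: False, r: False}
  {v: False, k: False, r: False}
  {r: True, v: True, k: True}
  {r: True, k: True, v: False}
  {v: True, k: True, r: False}


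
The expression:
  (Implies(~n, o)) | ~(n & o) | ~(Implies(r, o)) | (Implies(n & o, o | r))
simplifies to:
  True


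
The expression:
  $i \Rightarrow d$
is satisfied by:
  {d: True, i: False}
  {i: False, d: False}
  {i: True, d: True}


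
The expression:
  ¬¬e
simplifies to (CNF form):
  e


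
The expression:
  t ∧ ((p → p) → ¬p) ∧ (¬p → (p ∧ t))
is never true.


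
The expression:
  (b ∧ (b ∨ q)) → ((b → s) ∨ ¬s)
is always true.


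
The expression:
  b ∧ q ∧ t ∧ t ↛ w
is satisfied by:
  {t: True, b: True, q: True, w: False}


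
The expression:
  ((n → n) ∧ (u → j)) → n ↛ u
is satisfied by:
  {n: True, j: False, u: False}
  {u: True, n: True, j: False}
  {u: True, n: False, j: False}
  {j: True, n: True, u: False}


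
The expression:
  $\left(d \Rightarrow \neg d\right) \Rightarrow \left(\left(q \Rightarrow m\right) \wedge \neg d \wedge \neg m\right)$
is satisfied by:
  {d: True, q: False, m: False}
  {d: True, m: True, q: False}
  {d: True, q: True, m: False}
  {d: True, m: True, q: True}
  {m: False, q: False, d: False}


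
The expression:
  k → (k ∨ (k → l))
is always true.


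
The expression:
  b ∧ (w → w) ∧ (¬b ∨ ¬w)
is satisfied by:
  {b: True, w: False}


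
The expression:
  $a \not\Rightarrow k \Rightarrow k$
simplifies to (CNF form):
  $k \vee \neg a$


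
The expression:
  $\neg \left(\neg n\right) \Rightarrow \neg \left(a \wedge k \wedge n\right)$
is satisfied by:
  {k: False, n: False, a: False}
  {a: True, k: False, n: False}
  {n: True, k: False, a: False}
  {a: True, n: True, k: False}
  {k: True, a: False, n: False}
  {a: True, k: True, n: False}
  {n: True, k: True, a: False}


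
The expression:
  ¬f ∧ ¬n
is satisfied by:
  {n: False, f: False}


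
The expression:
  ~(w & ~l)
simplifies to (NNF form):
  l | ~w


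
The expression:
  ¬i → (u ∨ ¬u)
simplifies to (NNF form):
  True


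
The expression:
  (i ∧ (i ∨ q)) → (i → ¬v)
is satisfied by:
  {v: False, i: False}
  {i: True, v: False}
  {v: True, i: False}


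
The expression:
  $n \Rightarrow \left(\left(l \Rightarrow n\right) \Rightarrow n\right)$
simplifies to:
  $\text{True}$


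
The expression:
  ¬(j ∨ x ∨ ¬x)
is never true.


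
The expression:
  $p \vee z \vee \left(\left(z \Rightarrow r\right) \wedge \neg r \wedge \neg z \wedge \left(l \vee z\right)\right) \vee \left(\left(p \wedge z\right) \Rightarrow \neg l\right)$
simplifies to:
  $\text{True}$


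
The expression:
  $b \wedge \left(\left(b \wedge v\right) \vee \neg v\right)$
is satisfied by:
  {b: True}


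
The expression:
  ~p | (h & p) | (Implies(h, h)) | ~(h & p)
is always true.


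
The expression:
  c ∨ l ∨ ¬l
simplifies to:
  True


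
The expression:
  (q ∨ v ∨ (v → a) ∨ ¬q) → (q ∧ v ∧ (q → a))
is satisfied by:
  {a: True, q: True, v: True}


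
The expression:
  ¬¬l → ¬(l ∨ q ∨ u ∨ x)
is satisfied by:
  {l: False}


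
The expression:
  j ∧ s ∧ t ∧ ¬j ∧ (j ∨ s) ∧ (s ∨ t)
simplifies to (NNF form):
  False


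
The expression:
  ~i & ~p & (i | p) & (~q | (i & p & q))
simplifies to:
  False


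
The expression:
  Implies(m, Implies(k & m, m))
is always true.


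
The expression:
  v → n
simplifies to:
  n ∨ ¬v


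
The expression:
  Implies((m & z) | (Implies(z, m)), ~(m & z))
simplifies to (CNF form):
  ~m | ~z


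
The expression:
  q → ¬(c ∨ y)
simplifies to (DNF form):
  (¬c ∧ ¬y) ∨ ¬q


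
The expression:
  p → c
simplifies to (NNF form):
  c ∨ ¬p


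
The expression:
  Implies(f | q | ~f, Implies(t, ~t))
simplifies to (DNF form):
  ~t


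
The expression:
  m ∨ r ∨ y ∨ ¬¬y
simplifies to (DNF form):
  m ∨ r ∨ y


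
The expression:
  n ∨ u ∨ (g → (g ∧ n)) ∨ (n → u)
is always true.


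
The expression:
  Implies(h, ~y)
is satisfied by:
  {h: False, y: False}
  {y: True, h: False}
  {h: True, y: False}


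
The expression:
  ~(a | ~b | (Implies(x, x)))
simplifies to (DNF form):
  False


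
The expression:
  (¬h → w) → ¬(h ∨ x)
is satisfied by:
  {h: False, w: False, x: False}
  {x: True, h: False, w: False}
  {w: True, h: False, x: False}


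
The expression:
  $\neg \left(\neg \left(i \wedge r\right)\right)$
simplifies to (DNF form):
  $i \wedge r$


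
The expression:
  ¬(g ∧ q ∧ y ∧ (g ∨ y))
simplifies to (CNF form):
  ¬g ∨ ¬q ∨ ¬y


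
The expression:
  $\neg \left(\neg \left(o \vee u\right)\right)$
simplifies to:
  $o \vee u$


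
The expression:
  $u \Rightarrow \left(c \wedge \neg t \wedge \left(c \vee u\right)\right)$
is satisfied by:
  {c: True, u: False, t: False}
  {c: False, u: False, t: False}
  {t: True, c: True, u: False}
  {t: True, c: False, u: False}
  {u: True, c: True, t: False}


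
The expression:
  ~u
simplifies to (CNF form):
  ~u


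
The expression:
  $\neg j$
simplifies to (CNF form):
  $\neg j$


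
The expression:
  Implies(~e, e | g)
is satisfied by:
  {e: True, g: True}
  {e: True, g: False}
  {g: True, e: False}


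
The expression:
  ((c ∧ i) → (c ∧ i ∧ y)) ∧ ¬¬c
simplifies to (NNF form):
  c ∧ (y ∨ ¬i)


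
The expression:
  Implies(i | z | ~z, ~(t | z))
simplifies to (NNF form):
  ~t & ~z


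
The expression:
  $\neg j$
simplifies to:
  $\neg j$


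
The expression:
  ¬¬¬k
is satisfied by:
  {k: False}


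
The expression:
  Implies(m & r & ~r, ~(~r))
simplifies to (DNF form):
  True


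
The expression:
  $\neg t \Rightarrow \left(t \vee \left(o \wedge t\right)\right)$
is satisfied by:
  {t: True}


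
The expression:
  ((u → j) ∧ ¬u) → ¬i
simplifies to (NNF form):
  u ∨ ¬i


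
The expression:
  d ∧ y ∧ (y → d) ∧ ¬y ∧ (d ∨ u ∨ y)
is never true.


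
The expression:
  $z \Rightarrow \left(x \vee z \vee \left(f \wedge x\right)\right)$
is always true.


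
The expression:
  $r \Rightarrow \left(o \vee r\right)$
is always true.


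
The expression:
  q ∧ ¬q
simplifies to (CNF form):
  False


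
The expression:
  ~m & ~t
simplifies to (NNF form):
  ~m & ~t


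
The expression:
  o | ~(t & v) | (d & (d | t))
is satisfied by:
  {d: True, o: True, v: False, t: False}
  {d: True, v: False, t: False, o: False}
  {o: True, v: False, t: False, d: False}
  {o: False, v: False, t: False, d: False}
  {d: True, t: True, o: True, v: False}
  {d: True, t: True, o: False, v: False}
  {t: True, o: True, d: False, v: False}
  {t: True, d: False, v: False, o: False}
  {o: True, d: True, v: True, t: False}
  {d: True, v: True, o: False, t: False}
  {o: True, v: True, d: False, t: False}
  {v: True, d: False, t: False, o: False}
  {d: True, t: True, v: True, o: True}
  {d: True, t: True, v: True, o: False}
  {t: True, v: True, o: True, d: False}


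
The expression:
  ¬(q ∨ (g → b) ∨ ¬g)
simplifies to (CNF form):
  g ∧ ¬b ∧ ¬q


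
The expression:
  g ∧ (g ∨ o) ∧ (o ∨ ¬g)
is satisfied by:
  {g: True, o: True}


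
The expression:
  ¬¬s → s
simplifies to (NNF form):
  True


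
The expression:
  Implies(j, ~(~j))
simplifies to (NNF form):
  True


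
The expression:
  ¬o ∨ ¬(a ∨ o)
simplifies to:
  ¬o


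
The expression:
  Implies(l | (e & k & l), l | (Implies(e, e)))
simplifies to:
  True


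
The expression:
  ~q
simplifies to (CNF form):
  ~q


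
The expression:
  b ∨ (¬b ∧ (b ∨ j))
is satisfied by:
  {b: True, j: True}
  {b: True, j: False}
  {j: True, b: False}


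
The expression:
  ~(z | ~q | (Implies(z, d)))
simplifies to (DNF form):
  False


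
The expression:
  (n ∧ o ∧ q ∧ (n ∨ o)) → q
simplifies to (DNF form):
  True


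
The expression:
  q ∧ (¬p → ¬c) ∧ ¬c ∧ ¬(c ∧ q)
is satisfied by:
  {q: True, c: False}


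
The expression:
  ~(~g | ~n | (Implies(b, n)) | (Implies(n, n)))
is never true.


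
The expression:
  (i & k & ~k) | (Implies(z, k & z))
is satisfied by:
  {k: True, z: False}
  {z: False, k: False}
  {z: True, k: True}


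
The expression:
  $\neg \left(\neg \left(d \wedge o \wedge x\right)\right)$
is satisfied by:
  {o: True, d: True, x: True}


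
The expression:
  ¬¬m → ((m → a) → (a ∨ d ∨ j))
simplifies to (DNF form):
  True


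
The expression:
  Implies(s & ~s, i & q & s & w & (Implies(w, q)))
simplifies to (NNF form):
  True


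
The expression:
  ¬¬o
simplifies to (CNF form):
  o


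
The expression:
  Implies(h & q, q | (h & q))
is always true.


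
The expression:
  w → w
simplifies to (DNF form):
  True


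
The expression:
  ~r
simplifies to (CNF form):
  ~r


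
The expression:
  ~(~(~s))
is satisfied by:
  {s: False}


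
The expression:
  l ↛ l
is never true.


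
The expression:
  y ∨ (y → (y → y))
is always true.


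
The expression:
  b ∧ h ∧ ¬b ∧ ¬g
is never true.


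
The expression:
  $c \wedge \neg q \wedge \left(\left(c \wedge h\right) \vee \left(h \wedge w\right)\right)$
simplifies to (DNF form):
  $c \wedge h \wedge \neg q$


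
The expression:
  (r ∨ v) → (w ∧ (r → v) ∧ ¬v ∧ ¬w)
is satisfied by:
  {v: False, r: False}


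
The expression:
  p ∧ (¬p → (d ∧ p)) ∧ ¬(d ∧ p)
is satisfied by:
  {p: True, d: False}


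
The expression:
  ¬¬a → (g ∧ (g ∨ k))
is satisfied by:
  {g: True, a: False}
  {a: False, g: False}
  {a: True, g: True}


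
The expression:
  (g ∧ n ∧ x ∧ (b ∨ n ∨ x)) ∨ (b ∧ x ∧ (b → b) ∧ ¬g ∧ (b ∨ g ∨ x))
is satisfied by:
  {n: True, b: True, x: True, g: False}
  {b: True, x: True, n: False, g: False}
  {n: True, g: True, b: True, x: True}
  {n: True, g: True, x: True, b: False}


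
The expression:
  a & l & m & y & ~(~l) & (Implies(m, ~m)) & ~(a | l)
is never true.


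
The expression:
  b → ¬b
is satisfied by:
  {b: False}


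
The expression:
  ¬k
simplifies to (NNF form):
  ¬k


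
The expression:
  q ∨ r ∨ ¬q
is always true.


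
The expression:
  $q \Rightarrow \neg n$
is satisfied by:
  {q: False, n: False}
  {n: True, q: False}
  {q: True, n: False}


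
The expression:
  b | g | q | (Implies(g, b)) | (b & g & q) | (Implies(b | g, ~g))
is always true.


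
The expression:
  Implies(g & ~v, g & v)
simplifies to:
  v | ~g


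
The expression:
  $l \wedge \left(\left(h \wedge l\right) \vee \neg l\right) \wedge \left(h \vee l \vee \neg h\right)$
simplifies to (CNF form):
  $h \wedge l$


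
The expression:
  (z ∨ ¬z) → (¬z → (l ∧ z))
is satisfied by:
  {z: True}


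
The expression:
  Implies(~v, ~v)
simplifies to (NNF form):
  True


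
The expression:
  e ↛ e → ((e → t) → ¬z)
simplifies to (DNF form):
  True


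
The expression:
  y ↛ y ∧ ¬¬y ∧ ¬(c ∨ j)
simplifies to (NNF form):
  False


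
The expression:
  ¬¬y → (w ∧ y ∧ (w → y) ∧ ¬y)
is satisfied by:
  {y: False}


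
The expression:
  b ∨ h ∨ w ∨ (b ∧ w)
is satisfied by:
  {h: True, b: True, w: True}
  {h: True, b: True, w: False}
  {h: True, w: True, b: False}
  {h: True, w: False, b: False}
  {b: True, w: True, h: False}
  {b: True, w: False, h: False}
  {w: True, b: False, h: False}


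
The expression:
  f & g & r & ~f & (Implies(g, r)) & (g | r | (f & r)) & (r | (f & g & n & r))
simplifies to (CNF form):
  False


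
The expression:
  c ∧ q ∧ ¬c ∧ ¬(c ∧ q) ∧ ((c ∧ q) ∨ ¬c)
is never true.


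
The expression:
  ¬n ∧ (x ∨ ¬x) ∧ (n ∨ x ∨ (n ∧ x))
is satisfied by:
  {x: True, n: False}


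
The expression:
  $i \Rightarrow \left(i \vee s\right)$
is always true.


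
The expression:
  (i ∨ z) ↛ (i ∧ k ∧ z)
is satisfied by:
  {z: True, k: False, i: False}
  {i: True, z: True, k: False}
  {z: True, k: True, i: False}
  {i: True, k: False, z: False}
  {i: True, k: True, z: False}


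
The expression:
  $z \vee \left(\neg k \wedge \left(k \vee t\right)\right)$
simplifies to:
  $z \vee \left(t \wedge \neg k\right)$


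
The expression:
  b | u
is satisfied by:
  {b: True, u: True}
  {b: True, u: False}
  {u: True, b: False}


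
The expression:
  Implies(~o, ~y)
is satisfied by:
  {o: True, y: False}
  {y: False, o: False}
  {y: True, o: True}


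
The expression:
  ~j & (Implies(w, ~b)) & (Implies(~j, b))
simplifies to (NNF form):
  b & ~j & ~w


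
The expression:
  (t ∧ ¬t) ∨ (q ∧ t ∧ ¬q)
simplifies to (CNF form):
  False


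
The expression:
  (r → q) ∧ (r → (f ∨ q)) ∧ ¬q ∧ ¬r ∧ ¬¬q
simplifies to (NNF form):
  False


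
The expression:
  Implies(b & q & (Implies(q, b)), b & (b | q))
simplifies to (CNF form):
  True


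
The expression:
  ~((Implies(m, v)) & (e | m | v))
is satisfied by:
  {m: True, v: False, e: False}
  {v: False, e: False, m: False}
  {m: True, e: True, v: False}


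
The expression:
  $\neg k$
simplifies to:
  $\neg k$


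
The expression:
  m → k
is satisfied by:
  {k: True, m: False}
  {m: False, k: False}
  {m: True, k: True}


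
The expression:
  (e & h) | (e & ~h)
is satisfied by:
  {e: True}


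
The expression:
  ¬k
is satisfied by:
  {k: False}


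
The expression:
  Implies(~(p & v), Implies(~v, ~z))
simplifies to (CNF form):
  v | ~z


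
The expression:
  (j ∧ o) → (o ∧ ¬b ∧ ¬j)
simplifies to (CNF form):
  ¬j ∨ ¬o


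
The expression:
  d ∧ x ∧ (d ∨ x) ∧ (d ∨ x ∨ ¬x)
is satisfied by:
  {d: True, x: True}


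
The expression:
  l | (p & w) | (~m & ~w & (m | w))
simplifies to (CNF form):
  (l | p) & (l | w)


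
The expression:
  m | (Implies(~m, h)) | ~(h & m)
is always true.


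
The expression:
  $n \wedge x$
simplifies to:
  $n \wedge x$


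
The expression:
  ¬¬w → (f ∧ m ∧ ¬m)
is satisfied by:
  {w: False}


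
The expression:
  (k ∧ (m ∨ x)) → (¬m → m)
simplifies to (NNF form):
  m ∨ ¬k ∨ ¬x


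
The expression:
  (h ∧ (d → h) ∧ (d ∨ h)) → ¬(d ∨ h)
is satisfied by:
  {h: False}


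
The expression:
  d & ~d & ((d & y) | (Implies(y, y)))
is never true.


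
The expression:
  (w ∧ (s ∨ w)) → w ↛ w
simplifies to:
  ¬w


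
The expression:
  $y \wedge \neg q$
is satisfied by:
  {y: True, q: False}


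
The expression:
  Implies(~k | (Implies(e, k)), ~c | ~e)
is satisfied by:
  {c: False, e: False}
  {e: True, c: False}
  {c: True, e: False}


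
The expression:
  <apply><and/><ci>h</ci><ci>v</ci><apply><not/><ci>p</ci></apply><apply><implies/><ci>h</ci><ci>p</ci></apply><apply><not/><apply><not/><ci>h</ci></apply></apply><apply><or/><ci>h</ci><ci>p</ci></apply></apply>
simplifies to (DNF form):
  <false/>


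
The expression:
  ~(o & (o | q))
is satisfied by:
  {o: False}


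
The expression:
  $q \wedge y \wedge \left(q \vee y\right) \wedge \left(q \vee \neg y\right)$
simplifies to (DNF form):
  $q \wedge y$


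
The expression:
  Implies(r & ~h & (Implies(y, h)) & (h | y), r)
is always true.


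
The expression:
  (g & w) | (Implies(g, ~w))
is always true.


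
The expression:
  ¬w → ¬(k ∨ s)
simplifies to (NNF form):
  w ∨ (¬k ∧ ¬s)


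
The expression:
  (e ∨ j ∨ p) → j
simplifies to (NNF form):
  j ∨ (¬e ∧ ¬p)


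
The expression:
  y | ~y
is always true.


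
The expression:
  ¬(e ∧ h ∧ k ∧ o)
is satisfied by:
  {h: False, k: False, o: False, e: False}
  {e: True, h: False, k: False, o: False}
  {o: True, h: False, k: False, e: False}
  {e: True, o: True, h: False, k: False}
  {k: True, e: False, h: False, o: False}
  {e: True, k: True, h: False, o: False}
  {o: True, k: True, e: False, h: False}
  {e: True, o: True, k: True, h: False}
  {h: True, o: False, k: False, e: False}
  {e: True, h: True, o: False, k: False}
  {o: True, h: True, e: False, k: False}
  {e: True, o: True, h: True, k: False}
  {k: True, h: True, o: False, e: False}
  {e: True, k: True, h: True, o: False}
  {o: True, k: True, h: True, e: False}


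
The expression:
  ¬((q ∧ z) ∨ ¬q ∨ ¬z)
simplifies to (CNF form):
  False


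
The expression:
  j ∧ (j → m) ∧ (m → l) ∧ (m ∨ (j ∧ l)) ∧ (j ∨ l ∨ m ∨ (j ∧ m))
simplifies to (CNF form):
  j ∧ l ∧ m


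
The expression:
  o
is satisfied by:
  {o: True}


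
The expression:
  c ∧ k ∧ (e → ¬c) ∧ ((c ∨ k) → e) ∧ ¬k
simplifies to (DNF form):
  False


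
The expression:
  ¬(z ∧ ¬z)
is always true.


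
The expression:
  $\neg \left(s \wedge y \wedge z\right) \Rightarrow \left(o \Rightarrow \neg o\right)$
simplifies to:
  $\left(s \wedge y \wedge z\right) \vee \neg o$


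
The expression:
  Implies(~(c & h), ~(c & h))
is always true.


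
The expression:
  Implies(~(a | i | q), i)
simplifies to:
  a | i | q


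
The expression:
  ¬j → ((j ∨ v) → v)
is always true.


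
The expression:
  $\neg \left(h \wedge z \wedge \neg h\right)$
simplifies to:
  $\text{True}$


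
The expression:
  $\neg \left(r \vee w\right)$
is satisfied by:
  {r: False, w: False}


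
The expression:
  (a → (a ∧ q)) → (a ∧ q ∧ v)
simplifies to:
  a ∧ (v ∨ ¬q)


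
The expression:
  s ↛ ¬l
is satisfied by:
  {s: True, l: True}


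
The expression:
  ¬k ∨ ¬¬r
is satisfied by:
  {r: True, k: False}
  {k: False, r: False}
  {k: True, r: True}


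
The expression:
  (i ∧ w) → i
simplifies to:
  True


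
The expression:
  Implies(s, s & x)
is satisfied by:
  {x: True, s: False}
  {s: False, x: False}
  {s: True, x: True}


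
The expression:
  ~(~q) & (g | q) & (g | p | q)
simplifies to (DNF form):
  q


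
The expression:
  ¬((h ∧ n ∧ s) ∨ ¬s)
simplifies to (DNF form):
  (s ∧ ¬h) ∨ (s ∧ ¬n)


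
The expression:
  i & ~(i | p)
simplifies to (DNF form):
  False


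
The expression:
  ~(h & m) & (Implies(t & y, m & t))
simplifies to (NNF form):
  (m & ~h) | (~m & ~t) | (~m & ~y)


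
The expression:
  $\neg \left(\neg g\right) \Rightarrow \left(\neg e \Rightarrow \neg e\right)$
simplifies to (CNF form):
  $\text{True}$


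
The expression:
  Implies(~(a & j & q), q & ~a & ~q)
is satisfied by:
  {a: True, j: True, q: True}


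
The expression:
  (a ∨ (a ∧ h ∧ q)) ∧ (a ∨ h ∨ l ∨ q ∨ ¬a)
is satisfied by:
  {a: True}


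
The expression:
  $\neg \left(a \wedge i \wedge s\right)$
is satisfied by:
  {s: False, a: False, i: False}
  {i: True, s: False, a: False}
  {a: True, s: False, i: False}
  {i: True, a: True, s: False}
  {s: True, i: False, a: False}
  {i: True, s: True, a: False}
  {a: True, s: True, i: False}


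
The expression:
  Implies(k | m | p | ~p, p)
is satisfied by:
  {p: True}


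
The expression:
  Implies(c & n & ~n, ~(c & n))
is always true.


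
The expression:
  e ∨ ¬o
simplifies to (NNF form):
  e ∨ ¬o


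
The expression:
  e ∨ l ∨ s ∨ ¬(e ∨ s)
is always true.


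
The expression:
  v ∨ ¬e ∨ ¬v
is always true.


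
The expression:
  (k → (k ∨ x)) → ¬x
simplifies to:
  ¬x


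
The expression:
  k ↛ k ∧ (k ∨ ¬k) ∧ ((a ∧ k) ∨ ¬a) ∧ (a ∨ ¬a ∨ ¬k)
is never true.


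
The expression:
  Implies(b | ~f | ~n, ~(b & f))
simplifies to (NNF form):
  ~b | ~f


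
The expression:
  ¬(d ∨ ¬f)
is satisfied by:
  {f: True, d: False}


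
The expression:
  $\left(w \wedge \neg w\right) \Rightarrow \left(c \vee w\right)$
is always true.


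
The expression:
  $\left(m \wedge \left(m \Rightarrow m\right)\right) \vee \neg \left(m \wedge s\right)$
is always true.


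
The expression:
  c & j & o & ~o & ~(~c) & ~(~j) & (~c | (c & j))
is never true.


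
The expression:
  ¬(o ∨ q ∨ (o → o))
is never true.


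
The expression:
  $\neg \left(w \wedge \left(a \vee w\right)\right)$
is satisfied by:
  {w: False}


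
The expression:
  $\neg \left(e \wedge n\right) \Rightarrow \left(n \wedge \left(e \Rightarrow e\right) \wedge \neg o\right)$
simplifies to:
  $n \wedge \left(e \vee \neg o\right)$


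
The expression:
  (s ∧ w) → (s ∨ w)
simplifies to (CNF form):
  True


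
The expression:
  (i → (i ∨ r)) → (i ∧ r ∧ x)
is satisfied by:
  {r: True, i: True, x: True}


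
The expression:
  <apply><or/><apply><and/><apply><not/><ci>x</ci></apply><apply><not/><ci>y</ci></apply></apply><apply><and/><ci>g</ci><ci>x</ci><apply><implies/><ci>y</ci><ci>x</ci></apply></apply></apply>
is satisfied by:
  {g: True, y: False, x: False}
  {y: False, x: False, g: False}
  {x: True, g: True, y: False}
  {x: True, g: True, y: True}


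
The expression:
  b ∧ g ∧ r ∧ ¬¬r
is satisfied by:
  {r: True, b: True, g: True}


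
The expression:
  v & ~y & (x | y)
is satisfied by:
  {x: True, v: True, y: False}


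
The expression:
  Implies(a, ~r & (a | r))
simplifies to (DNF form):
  ~a | ~r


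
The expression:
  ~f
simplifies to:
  ~f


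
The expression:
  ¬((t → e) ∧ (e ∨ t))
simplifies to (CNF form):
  ¬e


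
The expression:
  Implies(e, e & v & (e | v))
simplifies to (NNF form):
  v | ~e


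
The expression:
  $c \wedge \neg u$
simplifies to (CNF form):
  $c \wedge \neg u$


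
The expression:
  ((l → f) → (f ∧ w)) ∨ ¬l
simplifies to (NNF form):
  w ∨ ¬f ∨ ¬l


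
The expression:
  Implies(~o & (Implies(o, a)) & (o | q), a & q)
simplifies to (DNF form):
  a | o | ~q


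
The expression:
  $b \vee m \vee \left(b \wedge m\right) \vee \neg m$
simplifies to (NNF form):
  $\text{True}$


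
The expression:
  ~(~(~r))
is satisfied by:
  {r: False}


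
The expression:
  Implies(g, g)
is always true.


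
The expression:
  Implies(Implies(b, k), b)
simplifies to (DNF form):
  b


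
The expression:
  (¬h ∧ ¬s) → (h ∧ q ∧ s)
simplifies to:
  h ∨ s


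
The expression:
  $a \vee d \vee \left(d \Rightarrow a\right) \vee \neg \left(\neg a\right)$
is always true.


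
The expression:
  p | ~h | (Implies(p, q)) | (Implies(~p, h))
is always true.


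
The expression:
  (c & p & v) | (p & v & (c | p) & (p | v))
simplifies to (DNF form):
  p & v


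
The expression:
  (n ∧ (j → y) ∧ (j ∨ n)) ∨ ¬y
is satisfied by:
  {n: True, y: False}
  {y: False, n: False}
  {y: True, n: True}


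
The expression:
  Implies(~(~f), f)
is always true.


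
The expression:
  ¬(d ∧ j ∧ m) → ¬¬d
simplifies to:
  d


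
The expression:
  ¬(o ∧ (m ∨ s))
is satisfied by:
  {s: False, o: False, m: False}
  {m: True, s: False, o: False}
  {s: True, m: False, o: False}
  {m: True, s: True, o: False}
  {o: True, m: False, s: False}


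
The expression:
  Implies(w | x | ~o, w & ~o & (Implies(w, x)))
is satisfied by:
  {o: True, x: False, w: False}
  {w: True, x: True, o: False}


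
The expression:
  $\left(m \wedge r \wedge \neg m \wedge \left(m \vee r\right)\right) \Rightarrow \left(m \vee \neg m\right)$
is always true.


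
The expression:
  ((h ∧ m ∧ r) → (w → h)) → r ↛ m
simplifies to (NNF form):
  r ∧ ¬m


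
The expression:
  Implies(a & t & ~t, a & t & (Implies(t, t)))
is always true.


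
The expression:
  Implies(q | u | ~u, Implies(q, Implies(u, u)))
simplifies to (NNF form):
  True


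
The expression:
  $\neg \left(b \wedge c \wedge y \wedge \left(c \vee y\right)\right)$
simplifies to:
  $\neg b \vee \neg c \vee \neg y$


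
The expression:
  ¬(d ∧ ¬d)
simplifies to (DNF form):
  True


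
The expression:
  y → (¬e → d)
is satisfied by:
  {d: True, e: True, y: False}
  {d: True, e: False, y: False}
  {e: True, d: False, y: False}
  {d: False, e: False, y: False}
  {y: True, d: True, e: True}
  {y: True, d: True, e: False}
  {y: True, e: True, d: False}


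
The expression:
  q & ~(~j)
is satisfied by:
  {j: True, q: True}


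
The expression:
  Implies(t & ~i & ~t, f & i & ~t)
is always true.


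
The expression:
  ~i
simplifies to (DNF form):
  ~i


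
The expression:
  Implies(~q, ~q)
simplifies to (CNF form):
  True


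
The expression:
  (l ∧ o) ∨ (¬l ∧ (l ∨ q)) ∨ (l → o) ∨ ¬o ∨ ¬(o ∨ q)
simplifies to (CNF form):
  True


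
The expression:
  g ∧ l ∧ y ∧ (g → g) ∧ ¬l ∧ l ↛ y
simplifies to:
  False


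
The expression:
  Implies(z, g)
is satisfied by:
  {g: True, z: False}
  {z: False, g: False}
  {z: True, g: True}


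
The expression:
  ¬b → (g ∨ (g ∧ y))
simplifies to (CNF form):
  b ∨ g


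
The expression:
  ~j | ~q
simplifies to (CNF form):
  ~j | ~q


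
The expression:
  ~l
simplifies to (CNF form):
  ~l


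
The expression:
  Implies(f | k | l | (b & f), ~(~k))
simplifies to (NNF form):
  k | (~f & ~l)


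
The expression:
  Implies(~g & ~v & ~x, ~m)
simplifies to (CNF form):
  g | v | x | ~m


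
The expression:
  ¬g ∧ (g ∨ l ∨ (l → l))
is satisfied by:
  {g: False}


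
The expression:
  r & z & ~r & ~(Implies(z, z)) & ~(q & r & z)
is never true.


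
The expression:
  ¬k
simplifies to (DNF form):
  ¬k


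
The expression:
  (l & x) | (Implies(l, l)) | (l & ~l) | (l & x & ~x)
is always true.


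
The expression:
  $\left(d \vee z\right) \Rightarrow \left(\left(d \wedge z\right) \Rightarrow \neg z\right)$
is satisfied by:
  {z: False, d: False}
  {d: True, z: False}
  {z: True, d: False}


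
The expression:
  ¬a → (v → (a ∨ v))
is always true.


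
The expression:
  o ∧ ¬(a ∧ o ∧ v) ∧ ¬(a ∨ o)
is never true.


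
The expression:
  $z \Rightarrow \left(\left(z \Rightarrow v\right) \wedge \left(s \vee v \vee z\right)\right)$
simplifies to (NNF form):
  $v \vee \neg z$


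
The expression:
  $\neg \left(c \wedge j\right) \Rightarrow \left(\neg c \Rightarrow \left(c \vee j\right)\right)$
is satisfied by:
  {c: True, j: True}
  {c: True, j: False}
  {j: True, c: False}


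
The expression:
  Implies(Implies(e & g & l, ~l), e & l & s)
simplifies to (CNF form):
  e & l & (g | s)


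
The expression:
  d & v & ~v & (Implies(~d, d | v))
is never true.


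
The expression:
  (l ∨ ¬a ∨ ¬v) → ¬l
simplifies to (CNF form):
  ¬l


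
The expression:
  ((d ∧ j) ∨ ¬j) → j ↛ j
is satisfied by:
  {j: True, d: False}


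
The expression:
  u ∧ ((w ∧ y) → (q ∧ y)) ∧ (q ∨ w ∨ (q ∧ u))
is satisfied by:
  {q: True, w: True, u: True, y: False}
  {q: True, u: True, y: False, w: False}
  {q: True, w: True, u: True, y: True}
  {q: True, u: True, y: True, w: False}
  {u: True, w: True, y: False, q: False}


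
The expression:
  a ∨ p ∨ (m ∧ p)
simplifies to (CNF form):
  a ∨ p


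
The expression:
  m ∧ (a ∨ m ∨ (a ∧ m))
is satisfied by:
  {m: True}


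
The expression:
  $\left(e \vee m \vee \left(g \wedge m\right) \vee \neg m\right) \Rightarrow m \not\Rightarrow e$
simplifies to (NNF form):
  $m \wedge \neg e$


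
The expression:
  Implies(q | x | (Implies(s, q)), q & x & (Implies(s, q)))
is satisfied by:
  {x: True, q: True, s: True}
  {x: True, q: True, s: False}
  {s: True, q: False, x: False}


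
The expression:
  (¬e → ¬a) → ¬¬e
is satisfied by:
  {a: True, e: True}
  {a: True, e: False}
  {e: True, a: False}


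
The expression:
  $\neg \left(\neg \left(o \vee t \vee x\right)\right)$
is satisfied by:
  {t: True, x: True, o: True}
  {t: True, x: True, o: False}
  {t: True, o: True, x: False}
  {t: True, o: False, x: False}
  {x: True, o: True, t: False}
  {x: True, o: False, t: False}
  {o: True, x: False, t: False}


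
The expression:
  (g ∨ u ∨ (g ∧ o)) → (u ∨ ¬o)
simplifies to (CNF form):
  u ∨ ¬g ∨ ¬o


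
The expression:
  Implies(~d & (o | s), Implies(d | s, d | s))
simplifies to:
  True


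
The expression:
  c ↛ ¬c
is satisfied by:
  {c: True}


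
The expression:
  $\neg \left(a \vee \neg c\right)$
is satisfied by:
  {c: True, a: False}


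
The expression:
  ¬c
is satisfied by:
  {c: False}


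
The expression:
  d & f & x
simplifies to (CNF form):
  d & f & x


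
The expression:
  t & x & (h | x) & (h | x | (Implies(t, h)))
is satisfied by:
  {t: True, x: True}


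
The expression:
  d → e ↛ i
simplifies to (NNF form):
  (e ∧ ¬i) ∨ ¬d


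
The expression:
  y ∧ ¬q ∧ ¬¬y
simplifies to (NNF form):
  y ∧ ¬q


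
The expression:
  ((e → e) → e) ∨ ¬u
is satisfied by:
  {e: True, u: False}
  {u: False, e: False}
  {u: True, e: True}


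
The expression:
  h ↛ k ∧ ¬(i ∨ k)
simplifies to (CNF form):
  h ∧ ¬i ∧ ¬k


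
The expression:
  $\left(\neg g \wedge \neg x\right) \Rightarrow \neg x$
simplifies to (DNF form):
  $\text{True}$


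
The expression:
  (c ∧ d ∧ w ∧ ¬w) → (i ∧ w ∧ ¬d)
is always true.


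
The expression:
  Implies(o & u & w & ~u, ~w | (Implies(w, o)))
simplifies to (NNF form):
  True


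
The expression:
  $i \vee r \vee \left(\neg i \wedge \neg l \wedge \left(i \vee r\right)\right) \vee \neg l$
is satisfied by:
  {i: True, r: True, l: False}
  {i: True, l: False, r: False}
  {r: True, l: False, i: False}
  {r: False, l: False, i: False}
  {i: True, r: True, l: True}
  {i: True, l: True, r: False}
  {r: True, l: True, i: False}


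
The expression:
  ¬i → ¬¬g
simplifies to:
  g ∨ i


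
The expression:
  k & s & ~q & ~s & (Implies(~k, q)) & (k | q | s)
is never true.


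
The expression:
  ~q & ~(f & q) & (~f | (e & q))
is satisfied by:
  {q: False, f: False}


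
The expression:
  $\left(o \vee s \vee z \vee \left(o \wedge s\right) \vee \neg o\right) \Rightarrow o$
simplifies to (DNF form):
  $o$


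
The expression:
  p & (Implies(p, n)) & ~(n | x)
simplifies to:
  False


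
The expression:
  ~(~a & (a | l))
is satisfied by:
  {a: True, l: False}
  {l: False, a: False}
  {l: True, a: True}


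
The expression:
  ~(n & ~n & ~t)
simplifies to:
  True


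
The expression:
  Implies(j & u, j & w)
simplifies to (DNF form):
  w | ~j | ~u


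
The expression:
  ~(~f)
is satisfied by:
  {f: True}


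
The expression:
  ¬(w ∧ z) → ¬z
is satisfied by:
  {w: True, z: False}
  {z: False, w: False}
  {z: True, w: True}


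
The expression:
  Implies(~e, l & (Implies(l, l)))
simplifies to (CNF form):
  e | l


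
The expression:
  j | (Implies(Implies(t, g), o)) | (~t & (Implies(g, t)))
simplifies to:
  j | o | ~g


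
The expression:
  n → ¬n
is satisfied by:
  {n: False}


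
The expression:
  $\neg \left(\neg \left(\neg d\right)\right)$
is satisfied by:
  {d: False}


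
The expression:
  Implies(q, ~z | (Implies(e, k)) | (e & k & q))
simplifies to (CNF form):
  k | ~e | ~q | ~z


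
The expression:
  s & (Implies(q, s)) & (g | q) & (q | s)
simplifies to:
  s & (g | q)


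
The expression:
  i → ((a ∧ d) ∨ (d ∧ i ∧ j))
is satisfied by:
  {d: True, j: True, a: True, i: False}
  {d: True, j: True, a: False, i: False}
  {d: True, a: True, j: False, i: False}
  {d: True, a: False, j: False, i: False}
  {j: True, a: True, d: False, i: False}
  {j: True, a: False, d: False, i: False}
  {a: True, d: False, j: False, i: False}
  {a: False, d: False, j: False, i: False}
  {i: True, d: True, j: True, a: True}
  {i: True, d: True, j: True, a: False}
  {i: True, d: True, a: True, j: False}


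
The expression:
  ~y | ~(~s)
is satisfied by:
  {s: True, y: False}
  {y: False, s: False}
  {y: True, s: True}


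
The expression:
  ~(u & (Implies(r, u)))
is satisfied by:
  {u: False}


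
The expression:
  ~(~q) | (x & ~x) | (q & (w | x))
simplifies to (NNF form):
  q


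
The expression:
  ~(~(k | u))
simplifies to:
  k | u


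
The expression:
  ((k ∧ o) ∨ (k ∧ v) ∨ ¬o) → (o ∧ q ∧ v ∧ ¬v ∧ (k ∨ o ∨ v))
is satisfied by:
  {o: True, k: False}


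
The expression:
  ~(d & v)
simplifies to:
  ~d | ~v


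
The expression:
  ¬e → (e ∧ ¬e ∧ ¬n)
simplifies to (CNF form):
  e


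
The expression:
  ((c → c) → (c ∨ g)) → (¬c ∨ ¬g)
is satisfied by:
  {g: False, c: False}
  {c: True, g: False}
  {g: True, c: False}


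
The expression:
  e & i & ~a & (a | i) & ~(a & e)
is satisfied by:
  {i: True, e: True, a: False}


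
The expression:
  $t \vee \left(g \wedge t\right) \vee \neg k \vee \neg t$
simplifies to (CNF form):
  $\text{True}$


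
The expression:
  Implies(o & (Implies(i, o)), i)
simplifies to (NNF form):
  i | ~o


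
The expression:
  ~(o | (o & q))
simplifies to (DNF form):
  ~o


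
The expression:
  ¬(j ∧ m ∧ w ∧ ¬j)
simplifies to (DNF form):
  True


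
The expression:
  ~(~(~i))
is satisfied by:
  {i: False}


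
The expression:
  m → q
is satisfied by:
  {q: True, m: False}
  {m: False, q: False}
  {m: True, q: True}


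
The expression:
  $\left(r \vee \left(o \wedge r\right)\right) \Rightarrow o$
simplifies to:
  $o \vee \neg r$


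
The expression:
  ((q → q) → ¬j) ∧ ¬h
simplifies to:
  ¬h ∧ ¬j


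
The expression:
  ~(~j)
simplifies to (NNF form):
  j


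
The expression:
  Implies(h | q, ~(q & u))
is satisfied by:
  {u: False, q: False}
  {q: True, u: False}
  {u: True, q: False}


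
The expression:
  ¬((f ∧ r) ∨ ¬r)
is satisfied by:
  {r: True, f: False}


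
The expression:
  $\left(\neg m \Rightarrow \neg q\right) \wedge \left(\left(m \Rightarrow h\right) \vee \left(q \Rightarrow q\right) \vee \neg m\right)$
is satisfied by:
  {m: True, q: False}
  {q: False, m: False}
  {q: True, m: True}


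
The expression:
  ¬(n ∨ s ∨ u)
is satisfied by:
  {n: False, u: False, s: False}


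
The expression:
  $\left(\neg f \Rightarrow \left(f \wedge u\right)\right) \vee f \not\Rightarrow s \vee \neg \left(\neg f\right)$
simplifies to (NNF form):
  $f$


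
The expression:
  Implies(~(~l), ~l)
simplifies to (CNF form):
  ~l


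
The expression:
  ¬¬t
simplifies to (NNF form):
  t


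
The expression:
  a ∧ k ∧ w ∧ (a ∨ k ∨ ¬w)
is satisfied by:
  {a: True, w: True, k: True}


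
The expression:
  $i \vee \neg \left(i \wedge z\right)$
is always true.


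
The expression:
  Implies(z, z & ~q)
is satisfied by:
  {q: False, z: False}
  {z: True, q: False}
  {q: True, z: False}


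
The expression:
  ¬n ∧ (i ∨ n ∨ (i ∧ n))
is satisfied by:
  {i: True, n: False}


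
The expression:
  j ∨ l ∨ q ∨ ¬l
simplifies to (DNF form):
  True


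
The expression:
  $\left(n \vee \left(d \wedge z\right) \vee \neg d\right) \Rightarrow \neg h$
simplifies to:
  $\left(d \wedge \neg n \wedge \neg z\right) \vee \neg h$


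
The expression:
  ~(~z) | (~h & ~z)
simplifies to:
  z | ~h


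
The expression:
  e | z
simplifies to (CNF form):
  e | z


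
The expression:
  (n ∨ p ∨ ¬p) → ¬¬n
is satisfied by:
  {n: True}


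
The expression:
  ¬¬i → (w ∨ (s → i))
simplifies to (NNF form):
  True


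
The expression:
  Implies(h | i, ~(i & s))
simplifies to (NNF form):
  ~i | ~s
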